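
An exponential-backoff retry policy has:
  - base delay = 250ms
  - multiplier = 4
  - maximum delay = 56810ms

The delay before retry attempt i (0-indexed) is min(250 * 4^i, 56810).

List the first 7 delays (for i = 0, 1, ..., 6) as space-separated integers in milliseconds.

Answer: 250 1000 4000 16000 56810 56810 56810

Derivation:
Computing each delay:
  i=0: min(250*4^0, 56810) = 250
  i=1: min(250*4^1, 56810) = 1000
  i=2: min(250*4^2, 56810) = 4000
  i=3: min(250*4^3, 56810) = 16000
  i=4: min(250*4^4, 56810) = 56810
  i=5: min(250*4^5, 56810) = 56810
  i=6: min(250*4^6, 56810) = 56810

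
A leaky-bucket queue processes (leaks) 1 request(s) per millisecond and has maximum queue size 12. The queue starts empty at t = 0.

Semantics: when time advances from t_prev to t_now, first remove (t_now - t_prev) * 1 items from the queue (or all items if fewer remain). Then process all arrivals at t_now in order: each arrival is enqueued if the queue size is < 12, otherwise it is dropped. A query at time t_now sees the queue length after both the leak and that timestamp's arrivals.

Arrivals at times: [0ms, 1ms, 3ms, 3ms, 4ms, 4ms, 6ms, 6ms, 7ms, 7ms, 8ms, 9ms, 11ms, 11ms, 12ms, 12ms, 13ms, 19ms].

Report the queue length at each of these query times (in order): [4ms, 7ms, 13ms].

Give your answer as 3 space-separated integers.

Answer: 3 4 5

Derivation:
Queue lengths at query times:
  query t=4ms: backlog = 3
  query t=7ms: backlog = 4
  query t=13ms: backlog = 5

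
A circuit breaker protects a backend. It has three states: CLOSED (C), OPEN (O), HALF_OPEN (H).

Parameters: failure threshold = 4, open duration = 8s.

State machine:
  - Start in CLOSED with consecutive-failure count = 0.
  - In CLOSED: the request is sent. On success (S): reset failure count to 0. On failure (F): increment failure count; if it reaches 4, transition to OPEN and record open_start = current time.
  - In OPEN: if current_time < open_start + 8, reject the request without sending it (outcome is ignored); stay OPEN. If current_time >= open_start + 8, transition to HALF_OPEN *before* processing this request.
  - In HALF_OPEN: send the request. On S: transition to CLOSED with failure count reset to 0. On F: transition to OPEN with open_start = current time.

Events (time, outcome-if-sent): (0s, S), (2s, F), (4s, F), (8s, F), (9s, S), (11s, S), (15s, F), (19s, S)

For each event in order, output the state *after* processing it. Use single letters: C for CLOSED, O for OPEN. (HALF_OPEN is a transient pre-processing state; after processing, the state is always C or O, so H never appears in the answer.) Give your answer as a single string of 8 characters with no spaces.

Answer: CCCCCCCC

Derivation:
State after each event:
  event#1 t=0s outcome=S: state=CLOSED
  event#2 t=2s outcome=F: state=CLOSED
  event#3 t=4s outcome=F: state=CLOSED
  event#4 t=8s outcome=F: state=CLOSED
  event#5 t=9s outcome=S: state=CLOSED
  event#6 t=11s outcome=S: state=CLOSED
  event#7 t=15s outcome=F: state=CLOSED
  event#8 t=19s outcome=S: state=CLOSED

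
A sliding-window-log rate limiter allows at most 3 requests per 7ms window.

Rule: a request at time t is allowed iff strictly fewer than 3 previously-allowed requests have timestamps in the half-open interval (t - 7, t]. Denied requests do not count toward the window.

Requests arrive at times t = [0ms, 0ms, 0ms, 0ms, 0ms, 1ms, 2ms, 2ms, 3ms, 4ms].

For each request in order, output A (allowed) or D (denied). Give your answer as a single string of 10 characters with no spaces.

Answer: AAADDDDDDD

Derivation:
Tracking allowed requests in the window:
  req#1 t=0ms: ALLOW
  req#2 t=0ms: ALLOW
  req#3 t=0ms: ALLOW
  req#4 t=0ms: DENY
  req#5 t=0ms: DENY
  req#6 t=1ms: DENY
  req#7 t=2ms: DENY
  req#8 t=2ms: DENY
  req#9 t=3ms: DENY
  req#10 t=4ms: DENY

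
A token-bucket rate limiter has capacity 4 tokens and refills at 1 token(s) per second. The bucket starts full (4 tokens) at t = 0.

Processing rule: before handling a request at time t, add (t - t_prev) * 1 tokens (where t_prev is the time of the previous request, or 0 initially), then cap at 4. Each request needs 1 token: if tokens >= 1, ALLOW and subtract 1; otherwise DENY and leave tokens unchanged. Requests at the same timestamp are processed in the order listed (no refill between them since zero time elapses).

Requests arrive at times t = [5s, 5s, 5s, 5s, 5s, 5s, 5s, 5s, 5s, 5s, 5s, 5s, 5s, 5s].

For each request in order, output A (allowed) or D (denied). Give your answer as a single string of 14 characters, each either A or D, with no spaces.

Answer: AAAADDDDDDDDDD

Derivation:
Simulating step by step:
  req#1 t=5s: ALLOW
  req#2 t=5s: ALLOW
  req#3 t=5s: ALLOW
  req#4 t=5s: ALLOW
  req#5 t=5s: DENY
  req#6 t=5s: DENY
  req#7 t=5s: DENY
  req#8 t=5s: DENY
  req#9 t=5s: DENY
  req#10 t=5s: DENY
  req#11 t=5s: DENY
  req#12 t=5s: DENY
  req#13 t=5s: DENY
  req#14 t=5s: DENY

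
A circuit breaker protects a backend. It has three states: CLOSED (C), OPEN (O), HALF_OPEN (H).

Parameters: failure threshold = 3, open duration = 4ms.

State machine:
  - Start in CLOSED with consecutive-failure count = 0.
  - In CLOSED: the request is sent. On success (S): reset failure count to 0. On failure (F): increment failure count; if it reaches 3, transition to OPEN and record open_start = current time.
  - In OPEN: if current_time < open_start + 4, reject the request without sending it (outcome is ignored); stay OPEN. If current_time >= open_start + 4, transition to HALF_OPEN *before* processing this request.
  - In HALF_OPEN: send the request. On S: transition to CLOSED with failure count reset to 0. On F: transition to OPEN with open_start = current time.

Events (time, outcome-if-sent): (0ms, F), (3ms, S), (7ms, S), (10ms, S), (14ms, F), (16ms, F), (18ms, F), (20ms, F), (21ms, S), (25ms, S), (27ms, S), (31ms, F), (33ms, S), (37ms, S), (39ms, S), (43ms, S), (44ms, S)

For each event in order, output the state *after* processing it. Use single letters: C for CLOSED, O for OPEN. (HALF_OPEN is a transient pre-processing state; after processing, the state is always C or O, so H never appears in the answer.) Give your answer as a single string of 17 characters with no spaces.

Answer: CCCCCCOOOCCCCCCCC

Derivation:
State after each event:
  event#1 t=0ms outcome=F: state=CLOSED
  event#2 t=3ms outcome=S: state=CLOSED
  event#3 t=7ms outcome=S: state=CLOSED
  event#4 t=10ms outcome=S: state=CLOSED
  event#5 t=14ms outcome=F: state=CLOSED
  event#6 t=16ms outcome=F: state=CLOSED
  event#7 t=18ms outcome=F: state=OPEN
  event#8 t=20ms outcome=F: state=OPEN
  event#9 t=21ms outcome=S: state=OPEN
  event#10 t=25ms outcome=S: state=CLOSED
  event#11 t=27ms outcome=S: state=CLOSED
  event#12 t=31ms outcome=F: state=CLOSED
  event#13 t=33ms outcome=S: state=CLOSED
  event#14 t=37ms outcome=S: state=CLOSED
  event#15 t=39ms outcome=S: state=CLOSED
  event#16 t=43ms outcome=S: state=CLOSED
  event#17 t=44ms outcome=S: state=CLOSED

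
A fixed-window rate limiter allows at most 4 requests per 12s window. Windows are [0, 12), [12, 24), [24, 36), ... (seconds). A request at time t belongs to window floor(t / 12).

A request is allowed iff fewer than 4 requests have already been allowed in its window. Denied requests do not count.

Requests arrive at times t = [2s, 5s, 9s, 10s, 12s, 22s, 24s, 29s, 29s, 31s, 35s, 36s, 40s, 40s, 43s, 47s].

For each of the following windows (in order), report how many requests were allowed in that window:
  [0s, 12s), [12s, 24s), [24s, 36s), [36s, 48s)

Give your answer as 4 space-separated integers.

Processing requests:
  req#1 t=2s (window 0): ALLOW
  req#2 t=5s (window 0): ALLOW
  req#3 t=9s (window 0): ALLOW
  req#4 t=10s (window 0): ALLOW
  req#5 t=12s (window 1): ALLOW
  req#6 t=22s (window 1): ALLOW
  req#7 t=24s (window 2): ALLOW
  req#8 t=29s (window 2): ALLOW
  req#9 t=29s (window 2): ALLOW
  req#10 t=31s (window 2): ALLOW
  req#11 t=35s (window 2): DENY
  req#12 t=36s (window 3): ALLOW
  req#13 t=40s (window 3): ALLOW
  req#14 t=40s (window 3): ALLOW
  req#15 t=43s (window 3): ALLOW
  req#16 t=47s (window 3): DENY

Allowed counts by window: 4 2 4 4

Answer: 4 2 4 4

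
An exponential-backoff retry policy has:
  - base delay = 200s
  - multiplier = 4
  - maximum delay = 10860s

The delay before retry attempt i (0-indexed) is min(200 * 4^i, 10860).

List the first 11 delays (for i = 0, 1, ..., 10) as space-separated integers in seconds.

Computing each delay:
  i=0: min(200*4^0, 10860) = 200
  i=1: min(200*4^1, 10860) = 800
  i=2: min(200*4^2, 10860) = 3200
  i=3: min(200*4^3, 10860) = 10860
  i=4: min(200*4^4, 10860) = 10860
  i=5: min(200*4^5, 10860) = 10860
  i=6: min(200*4^6, 10860) = 10860
  i=7: min(200*4^7, 10860) = 10860
  i=8: min(200*4^8, 10860) = 10860
  i=9: min(200*4^9, 10860) = 10860
  i=10: min(200*4^10, 10860) = 10860

Answer: 200 800 3200 10860 10860 10860 10860 10860 10860 10860 10860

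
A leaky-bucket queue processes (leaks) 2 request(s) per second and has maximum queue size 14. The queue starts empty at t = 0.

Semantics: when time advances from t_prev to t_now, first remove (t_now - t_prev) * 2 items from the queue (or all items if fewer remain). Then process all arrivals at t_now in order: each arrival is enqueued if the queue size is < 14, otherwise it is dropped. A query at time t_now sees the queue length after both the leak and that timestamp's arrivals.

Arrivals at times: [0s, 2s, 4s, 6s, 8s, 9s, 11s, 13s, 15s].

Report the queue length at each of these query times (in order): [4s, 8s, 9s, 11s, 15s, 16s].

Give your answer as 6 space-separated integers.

Queue lengths at query times:
  query t=4s: backlog = 1
  query t=8s: backlog = 1
  query t=9s: backlog = 1
  query t=11s: backlog = 1
  query t=15s: backlog = 1
  query t=16s: backlog = 0

Answer: 1 1 1 1 1 0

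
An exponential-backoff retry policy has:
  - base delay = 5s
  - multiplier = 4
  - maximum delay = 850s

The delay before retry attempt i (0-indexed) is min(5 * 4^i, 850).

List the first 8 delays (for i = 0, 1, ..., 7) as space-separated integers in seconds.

Answer: 5 20 80 320 850 850 850 850

Derivation:
Computing each delay:
  i=0: min(5*4^0, 850) = 5
  i=1: min(5*4^1, 850) = 20
  i=2: min(5*4^2, 850) = 80
  i=3: min(5*4^3, 850) = 320
  i=4: min(5*4^4, 850) = 850
  i=5: min(5*4^5, 850) = 850
  i=6: min(5*4^6, 850) = 850
  i=7: min(5*4^7, 850) = 850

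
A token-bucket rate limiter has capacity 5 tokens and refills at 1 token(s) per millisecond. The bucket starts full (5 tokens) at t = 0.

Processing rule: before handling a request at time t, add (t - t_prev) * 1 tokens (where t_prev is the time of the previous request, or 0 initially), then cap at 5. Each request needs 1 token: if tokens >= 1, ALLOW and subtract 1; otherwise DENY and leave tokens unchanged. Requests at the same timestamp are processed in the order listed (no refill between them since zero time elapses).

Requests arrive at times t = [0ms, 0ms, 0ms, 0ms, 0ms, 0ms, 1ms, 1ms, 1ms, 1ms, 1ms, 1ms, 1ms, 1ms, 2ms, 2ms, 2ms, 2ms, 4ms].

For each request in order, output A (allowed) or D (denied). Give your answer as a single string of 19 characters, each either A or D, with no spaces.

Answer: AAAAADADDDDDDDADDDA

Derivation:
Simulating step by step:
  req#1 t=0ms: ALLOW
  req#2 t=0ms: ALLOW
  req#3 t=0ms: ALLOW
  req#4 t=0ms: ALLOW
  req#5 t=0ms: ALLOW
  req#6 t=0ms: DENY
  req#7 t=1ms: ALLOW
  req#8 t=1ms: DENY
  req#9 t=1ms: DENY
  req#10 t=1ms: DENY
  req#11 t=1ms: DENY
  req#12 t=1ms: DENY
  req#13 t=1ms: DENY
  req#14 t=1ms: DENY
  req#15 t=2ms: ALLOW
  req#16 t=2ms: DENY
  req#17 t=2ms: DENY
  req#18 t=2ms: DENY
  req#19 t=4ms: ALLOW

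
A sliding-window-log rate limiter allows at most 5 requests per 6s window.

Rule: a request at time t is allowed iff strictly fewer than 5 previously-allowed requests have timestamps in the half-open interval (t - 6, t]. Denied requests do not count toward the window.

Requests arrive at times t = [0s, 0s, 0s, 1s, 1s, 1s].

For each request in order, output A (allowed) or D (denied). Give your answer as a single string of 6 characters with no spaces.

Tracking allowed requests in the window:
  req#1 t=0s: ALLOW
  req#2 t=0s: ALLOW
  req#3 t=0s: ALLOW
  req#4 t=1s: ALLOW
  req#5 t=1s: ALLOW
  req#6 t=1s: DENY

Answer: AAAAAD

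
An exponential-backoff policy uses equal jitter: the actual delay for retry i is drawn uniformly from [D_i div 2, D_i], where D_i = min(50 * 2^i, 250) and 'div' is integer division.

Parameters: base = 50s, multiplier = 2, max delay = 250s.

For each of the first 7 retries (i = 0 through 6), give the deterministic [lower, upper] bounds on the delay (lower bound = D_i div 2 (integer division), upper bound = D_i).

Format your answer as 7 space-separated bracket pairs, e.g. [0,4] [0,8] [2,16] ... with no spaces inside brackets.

Computing bounds per retry:
  i=0: D_i=min(50*2^0,250)=50, bounds=[25,50]
  i=1: D_i=min(50*2^1,250)=100, bounds=[50,100]
  i=2: D_i=min(50*2^2,250)=200, bounds=[100,200]
  i=3: D_i=min(50*2^3,250)=250, bounds=[125,250]
  i=4: D_i=min(50*2^4,250)=250, bounds=[125,250]
  i=5: D_i=min(50*2^5,250)=250, bounds=[125,250]
  i=6: D_i=min(50*2^6,250)=250, bounds=[125,250]

Answer: [25,50] [50,100] [100,200] [125,250] [125,250] [125,250] [125,250]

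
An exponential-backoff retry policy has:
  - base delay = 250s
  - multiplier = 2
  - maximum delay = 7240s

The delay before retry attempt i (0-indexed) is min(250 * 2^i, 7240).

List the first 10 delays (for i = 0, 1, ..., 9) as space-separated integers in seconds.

Computing each delay:
  i=0: min(250*2^0, 7240) = 250
  i=1: min(250*2^1, 7240) = 500
  i=2: min(250*2^2, 7240) = 1000
  i=3: min(250*2^3, 7240) = 2000
  i=4: min(250*2^4, 7240) = 4000
  i=5: min(250*2^5, 7240) = 7240
  i=6: min(250*2^6, 7240) = 7240
  i=7: min(250*2^7, 7240) = 7240
  i=8: min(250*2^8, 7240) = 7240
  i=9: min(250*2^9, 7240) = 7240

Answer: 250 500 1000 2000 4000 7240 7240 7240 7240 7240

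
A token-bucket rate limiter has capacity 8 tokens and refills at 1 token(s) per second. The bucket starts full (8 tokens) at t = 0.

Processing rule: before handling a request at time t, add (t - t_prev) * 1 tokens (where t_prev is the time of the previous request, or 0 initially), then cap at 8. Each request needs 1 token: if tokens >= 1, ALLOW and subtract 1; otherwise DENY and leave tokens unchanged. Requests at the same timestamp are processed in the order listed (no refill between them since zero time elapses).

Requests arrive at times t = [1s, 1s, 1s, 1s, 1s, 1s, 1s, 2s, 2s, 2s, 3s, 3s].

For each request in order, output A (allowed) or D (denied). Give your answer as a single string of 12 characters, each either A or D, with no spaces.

Answer: AAAAAAAAADAD

Derivation:
Simulating step by step:
  req#1 t=1s: ALLOW
  req#2 t=1s: ALLOW
  req#3 t=1s: ALLOW
  req#4 t=1s: ALLOW
  req#5 t=1s: ALLOW
  req#6 t=1s: ALLOW
  req#7 t=1s: ALLOW
  req#8 t=2s: ALLOW
  req#9 t=2s: ALLOW
  req#10 t=2s: DENY
  req#11 t=3s: ALLOW
  req#12 t=3s: DENY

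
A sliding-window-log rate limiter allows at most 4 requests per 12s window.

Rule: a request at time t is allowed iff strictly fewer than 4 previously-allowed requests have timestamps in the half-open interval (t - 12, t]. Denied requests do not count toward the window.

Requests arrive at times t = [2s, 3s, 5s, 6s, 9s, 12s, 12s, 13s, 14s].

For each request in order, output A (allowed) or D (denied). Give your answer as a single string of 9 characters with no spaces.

Tracking allowed requests in the window:
  req#1 t=2s: ALLOW
  req#2 t=3s: ALLOW
  req#3 t=5s: ALLOW
  req#4 t=6s: ALLOW
  req#5 t=9s: DENY
  req#6 t=12s: DENY
  req#7 t=12s: DENY
  req#8 t=13s: DENY
  req#9 t=14s: ALLOW

Answer: AAAADDDDA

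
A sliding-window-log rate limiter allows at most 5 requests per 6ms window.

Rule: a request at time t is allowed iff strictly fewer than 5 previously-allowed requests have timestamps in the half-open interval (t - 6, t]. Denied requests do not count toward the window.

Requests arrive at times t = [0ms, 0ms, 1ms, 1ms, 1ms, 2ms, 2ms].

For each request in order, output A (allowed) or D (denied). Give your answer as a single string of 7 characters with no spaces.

Tracking allowed requests in the window:
  req#1 t=0ms: ALLOW
  req#2 t=0ms: ALLOW
  req#3 t=1ms: ALLOW
  req#4 t=1ms: ALLOW
  req#5 t=1ms: ALLOW
  req#6 t=2ms: DENY
  req#7 t=2ms: DENY

Answer: AAAAADD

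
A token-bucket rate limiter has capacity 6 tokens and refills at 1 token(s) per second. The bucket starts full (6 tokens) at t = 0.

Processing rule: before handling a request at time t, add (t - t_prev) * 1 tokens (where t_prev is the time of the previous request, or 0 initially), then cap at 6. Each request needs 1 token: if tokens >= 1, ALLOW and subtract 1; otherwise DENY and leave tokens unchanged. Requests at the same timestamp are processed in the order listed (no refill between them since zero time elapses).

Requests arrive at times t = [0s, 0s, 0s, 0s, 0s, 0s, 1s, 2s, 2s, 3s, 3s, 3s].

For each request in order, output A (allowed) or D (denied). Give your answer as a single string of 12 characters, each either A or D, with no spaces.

Simulating step by step:
  req#1 t=0s: ALLOW
  req#2 t=0s: ALLOW
  req#3 t=0s: ALLOW
  req#4 t=0s: ALLOW
  req#5 t=0s: ALLOW
  req#6 t=0s: ALLOW
  req#7 t=1s: ALLOW
  req#8 t=2s: ALLOW
  req#9 t=2s: DENY
  req#10 t=3s: ALLOW
  req#11 t=3s: DENY
  req#12 t=3s: DENY

Answer: AAAAAAAADADD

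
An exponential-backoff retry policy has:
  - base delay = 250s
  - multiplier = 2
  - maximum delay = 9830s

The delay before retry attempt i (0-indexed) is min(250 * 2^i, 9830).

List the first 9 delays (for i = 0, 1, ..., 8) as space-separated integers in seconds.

Computing each delay:
  i=0: min(250*2^0, 9830) = 250
  i=1: min(250*2^1, 9830) = 500
  i=2: min(250*2^2, 9830) = 1000
  i=3: min(250*2^3, 9830) = 2000
  i=4: min(250*2^4, 9830) = 4000
  i=5: min(250*2^5, 9830) = 8000
  i=6: min(250*2^6, 9830) = 9830
  i=7: min(250*2^7, 9830) = 9830
  i=8: min(250*2^8, 9830) = 9830

Answer: 250 500 1000 2000 4000 8000 9830 9830 9830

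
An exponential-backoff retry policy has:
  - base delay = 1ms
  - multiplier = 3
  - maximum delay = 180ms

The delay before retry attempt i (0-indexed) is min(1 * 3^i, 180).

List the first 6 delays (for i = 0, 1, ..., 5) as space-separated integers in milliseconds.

Answer: 1 3 9 27 81 180

Derivation:
Computing each delay:
  i=0: min(1*3^0, 180) = 1
  i=1: min(1*3^1, 180) = 3
  i=2: min(1*3^2, 180) = 9
  i=3: min(1*3^3, 180) = 27
  i=4: min(1*3^4, 180) = 81
  i=5: min(1*3^5, 180) = 180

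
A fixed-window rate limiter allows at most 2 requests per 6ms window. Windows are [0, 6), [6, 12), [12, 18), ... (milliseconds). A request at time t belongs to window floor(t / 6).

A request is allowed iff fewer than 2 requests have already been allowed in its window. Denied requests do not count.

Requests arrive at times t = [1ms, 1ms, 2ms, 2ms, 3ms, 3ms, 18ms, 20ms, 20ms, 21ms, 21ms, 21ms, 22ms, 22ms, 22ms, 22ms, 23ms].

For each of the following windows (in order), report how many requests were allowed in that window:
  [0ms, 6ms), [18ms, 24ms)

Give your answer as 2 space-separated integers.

Answer: 2 2

Derivation:
Processing requests:
  req#1 t=1ms (window 0): ALLOW
  req#2 t=1ms (window 0): ALLOW
  req#3 t=2ms (window 0): DENY
  req#4 t=2ms (window 0): DENY
  req#5 t=3ms (window 0): DENY
  req#6 t=3ms (window 0): DENY
  req#7 t=18ms (window 3): ALLOW
  req#8 t=20ms (window 3): ALLOW
  req#9 t=20ms (window 3): DENY
  req#10 t=21ms (window 3): DENY
  req#11 t=21ms (window 3): DENY
  req#12 t=21ms (window 3): DENY
  req#13 t=22ms (window 3): DENY
  req#14 t=22ms (window 3): DENY
  req#15 t=22ms (window 3): DENY
  req#16 t=22ms (window 3): DENY
  req#17 t=23ms (window 3): DENY

Allowed counts by window: 2 2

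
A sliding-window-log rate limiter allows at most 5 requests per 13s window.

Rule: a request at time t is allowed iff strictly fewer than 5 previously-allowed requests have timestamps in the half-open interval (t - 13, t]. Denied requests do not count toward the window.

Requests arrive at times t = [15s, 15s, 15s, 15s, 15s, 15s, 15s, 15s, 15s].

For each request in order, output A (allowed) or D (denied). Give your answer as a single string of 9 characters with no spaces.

Answer: AAAAADDDD

Derivation:
Tracking allowed requests in the window:
  req#1 t=15s: ALLOW
  req#2 t=15s: ALLOW
  req#3 t=15s: ALLOW
  req#4 t=15s: ALLOW
  req#5 t=15s: ALLOW
  req#6 t=15s: DENY
  req#7 t=15s: DENY
  req#8 t=15s: DENY
  req#9 t=15s: DENY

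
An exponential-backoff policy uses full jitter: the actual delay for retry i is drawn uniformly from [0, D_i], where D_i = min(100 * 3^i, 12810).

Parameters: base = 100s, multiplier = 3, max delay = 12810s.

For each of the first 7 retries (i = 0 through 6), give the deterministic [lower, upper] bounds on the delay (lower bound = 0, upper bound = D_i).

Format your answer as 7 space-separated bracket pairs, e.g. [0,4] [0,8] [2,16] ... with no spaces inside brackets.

Computing bounds per retry:
  i=0: D_i=min(100*3^0,12810)=100, bounds=[0,100]
  i=1: D_i=min(100*3^1,12810)=300, bounds=[0,300]
  i=2: D_i=min(100*3^2,12810)=900, bounds=[0,900]
  i=3: D_i=min(100*3^3,12810)=2700, bounds=[0,2700]
  i=4: D_i=min(100*3^4,12810)=8100, bounds=[0,8100]
  i=5: D_i=min(100*3^5,12810)=12810, bounds=[0,12810]
  i=6: D_i=min(100*3^6,12810)=12810, bounds=[0,12810]

Answer: [0,100] [0,300] [0,900] [0,2700] [0,8100] [0,12810] [0,12810]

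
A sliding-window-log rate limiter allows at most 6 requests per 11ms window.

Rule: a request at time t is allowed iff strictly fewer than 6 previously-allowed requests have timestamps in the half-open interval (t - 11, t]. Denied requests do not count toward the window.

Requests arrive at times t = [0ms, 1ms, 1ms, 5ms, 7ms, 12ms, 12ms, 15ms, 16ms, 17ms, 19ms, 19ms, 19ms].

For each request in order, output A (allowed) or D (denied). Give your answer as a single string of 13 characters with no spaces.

Answer: AAAAAAAAAAADD

Derivation:
Tracking allowed requests in the window:
  req#1 t=0ms: ALLOW
  req#2 t=1ms: ALLOW
  req#3 t=1ms: ALLOW
  req#4 t=5ms: ALLOW
  req#5 t=7ms: ALLOW
  req#6 t=12ms: ALLOW
  req#7 t=12ms: ALLOW
  req#8 t=15ms: ALLOW
  req#9 t=16ms: ALLOW
  req#10 t=17ms: ALLOW
  req#11 t=19ms: ALLOW
  req#12 t=19ms: DENY
  req#13 t=19ms: DENY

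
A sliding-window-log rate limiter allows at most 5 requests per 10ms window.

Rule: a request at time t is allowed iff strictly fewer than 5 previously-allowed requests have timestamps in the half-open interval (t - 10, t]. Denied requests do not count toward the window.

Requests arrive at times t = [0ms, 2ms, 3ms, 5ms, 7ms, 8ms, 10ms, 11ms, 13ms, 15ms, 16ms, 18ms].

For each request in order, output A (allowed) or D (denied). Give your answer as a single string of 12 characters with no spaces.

Tracking allowed requests in the window:
  req#1 t=0ms: ALLOW
  req#2 t=2ms: ALLOW
  req#3 t=3ms: ALLOW
  req#4 t=5ms: ALLOW
  req#5 t=7ms: ALLOW
  req#6 t=8ms: DENY
  req#7 t=10ms: ALLOW
  req#8 t=11ms: DENY
  req#9 t=13ms: ALLOW
  req#10 t=15ms: ALLOW
  req#11 t=16ms: ALLOW
  req#12 t=18ms: ALLOW

Answer: AAAAADADAAAA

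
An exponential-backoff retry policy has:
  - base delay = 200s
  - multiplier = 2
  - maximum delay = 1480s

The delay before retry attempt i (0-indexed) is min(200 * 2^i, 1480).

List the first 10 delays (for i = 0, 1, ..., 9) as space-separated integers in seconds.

Answer: 200 400 800 1480 1480 1480 1480 1480 1480 1480

Derivation:
Computing each delay:
  i=0: min(200*2^0, 1480) = 200
  i=1: min(200*2^1, 1480) = 400
  i=2: min(200*2^2, 1480) = 800
  i=3: min(200*2^3, 1480) = 1480
  i=4: min(200*2^4, 1480) = 1480
  i=5: min(200*2^5, 1480) = 1480
  i=6: min(200*2^6, 1480) = 1480
  i=7: min(200*2^7, 1480) = 1480
  i=8: min(200*2^8, 1480) = 1480
  i=9: min(200*2^9, 1480) = 1480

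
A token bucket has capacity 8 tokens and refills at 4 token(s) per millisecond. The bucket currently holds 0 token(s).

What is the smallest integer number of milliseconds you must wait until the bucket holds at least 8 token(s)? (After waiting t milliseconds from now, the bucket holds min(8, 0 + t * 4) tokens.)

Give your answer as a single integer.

Answer: 2

Derivation:
Need 0 + t * 4 >= 8, so t >= 8/4.
Smallest integer t = ceil(8/4) = 2.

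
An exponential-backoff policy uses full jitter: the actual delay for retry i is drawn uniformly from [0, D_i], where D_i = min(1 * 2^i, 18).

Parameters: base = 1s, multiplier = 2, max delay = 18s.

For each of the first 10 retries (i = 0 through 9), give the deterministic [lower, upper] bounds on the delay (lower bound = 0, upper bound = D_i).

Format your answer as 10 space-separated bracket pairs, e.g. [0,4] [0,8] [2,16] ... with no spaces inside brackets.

Computing bounds per retry:
  i=0: D_i=min(1*2^0,18)=1, bounds=[0,1]
  i=1: D_i=min(1*2^1,18)=2, bounds=[0,2]
  i=2: D_i=min(1*2^2,18)=4, bounds=[0,4]
  i=3: D_i=min(1*2^3,18)=8, bounds=[0,8]
  i=4: D_i=min(1*2^4,18)=16, bounds=[0,16]
  i=5: D_i=min(1*2^5,18)=18, bounds=[0,18]
  i=6: D_i=min(1*2^6,18)=18, bounds=[0,18]
  i=7: D_i=min(1*2^7,18)=18, bounds=[0,18]
  i=8: D_i=min(1*2^8,18)=18, bounds=[0,18]
  i=9: D_i=min(1*2^9,18)=18, bounds=[0,18]

Answer: [0,1] [0,2] [0,4] [0,8] [0,16] [0,18] [0,18] [0,18] [0,18] [0,18]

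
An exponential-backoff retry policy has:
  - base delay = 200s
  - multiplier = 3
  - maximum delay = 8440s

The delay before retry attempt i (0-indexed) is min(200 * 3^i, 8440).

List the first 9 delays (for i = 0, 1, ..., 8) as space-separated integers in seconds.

Answer: 200 600 1800 5400 8440 8440 8440 8440 8440

Derivation:
Computing each delay:
  i=0: min(200*3^0, 8440) = 200
  i=1: min(200*3^1, 8440) = 600
  i=2: min(200*3^2, 8440) = 1800
  i=3: min(200*3^3, 8440) = 5400
  i=4: min(200*3^4, 8440) = 8440
  i=5: min(200*3^5, 8440) = 8440
  i=6: min(200*3^6, 8440) = 8440
  i=7: min(200*3^7, 8440) = 8440
  i=8: min(200*3^8, 8440) = 8440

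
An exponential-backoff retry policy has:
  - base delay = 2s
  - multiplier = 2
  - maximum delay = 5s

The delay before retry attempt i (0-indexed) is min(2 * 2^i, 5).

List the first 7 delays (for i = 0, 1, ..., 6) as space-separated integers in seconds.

Computing each delay:
  i=0: min(2*2^0, 5) = 2
  i=1: min(2*2^1, 5) = 4
  i=2: min(2*2^2, 5) = 5
  i=3: min(2*2^3, 5) = 5
  i=4: min(2*2^4, 5) = 5
  i=5: min(2*2^5, 5) = 5
  i=6: min(2*2^6, 5) = 5

Answer: 2 4 5 5 5 5 5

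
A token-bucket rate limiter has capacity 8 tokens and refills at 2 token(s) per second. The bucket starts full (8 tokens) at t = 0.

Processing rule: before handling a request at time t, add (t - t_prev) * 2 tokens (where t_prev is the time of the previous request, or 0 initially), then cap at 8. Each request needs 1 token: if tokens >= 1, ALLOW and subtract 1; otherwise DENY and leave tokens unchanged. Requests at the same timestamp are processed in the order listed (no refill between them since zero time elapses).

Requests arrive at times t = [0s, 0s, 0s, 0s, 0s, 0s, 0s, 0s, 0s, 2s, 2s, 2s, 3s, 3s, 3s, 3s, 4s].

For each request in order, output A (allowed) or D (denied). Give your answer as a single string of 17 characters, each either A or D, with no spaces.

Answer: AAAAAAAADAAAAAADA

Derivation:
Simulating step by step:
  req#1 t=0s: ALLOW
  req#2 t=0s: ALLOW
  req#3 t=0s: ALLOW
  req#4 t=0s: ALLOW
  req#5 t=0s: ALLOW
  req#6 t=0s: ALLOW
  req#7 t=0s: ALLOW
  req#8 t=0s: ALLOW
  req#9 t=0s: DENY
  req#10 t=2s: ALLOW
  req#11 t=2s: ALLOW
  req#12 t=2s: ALLOW
  req#13 t=3s: ALLOW
  req#14 t=3s: ALLOW
  req#15 t=3s: ALLOW
  req#16 t=3s: DENY
  req#17 t=4s: ALLOW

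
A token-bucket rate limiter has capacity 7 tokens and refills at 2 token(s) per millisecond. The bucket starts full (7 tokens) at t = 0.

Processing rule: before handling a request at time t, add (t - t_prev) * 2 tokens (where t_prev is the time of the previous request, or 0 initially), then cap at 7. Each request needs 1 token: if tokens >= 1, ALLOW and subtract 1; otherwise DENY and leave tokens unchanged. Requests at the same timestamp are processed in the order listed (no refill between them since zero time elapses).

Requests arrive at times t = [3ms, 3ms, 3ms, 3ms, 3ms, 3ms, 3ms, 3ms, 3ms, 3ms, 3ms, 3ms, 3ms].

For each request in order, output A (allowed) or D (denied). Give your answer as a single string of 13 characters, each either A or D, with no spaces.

Answer: AAAAAAADDDDDD

Derivation:
Simulating step by step:
  req#1 t=3ms: ALLOW
  req#2 t=3ms: ALLOW
  req#3 t=3ms: ALLOW
  req#4 t=3ms: ALLOW
  req#5 t=3ms: ALLOW
  req#6 t=3ms: ALLOW
  req#7 t=3ms: ALLOW
  req#8 t=3ms: DENY
  req#9 t=3ms: DENY
  req#10 t=3ms: DENY
  req#11 t=3ms: DENY
  req#12 t=3ms: DENY
  req#13 t=3ms: DENY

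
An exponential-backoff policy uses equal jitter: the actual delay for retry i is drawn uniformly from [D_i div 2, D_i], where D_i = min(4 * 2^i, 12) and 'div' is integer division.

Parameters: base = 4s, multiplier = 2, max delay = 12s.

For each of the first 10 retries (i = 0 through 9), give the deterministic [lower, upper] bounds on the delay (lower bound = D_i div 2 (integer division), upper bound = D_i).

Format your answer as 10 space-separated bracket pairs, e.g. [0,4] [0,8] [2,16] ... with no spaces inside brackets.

Answer: [2,4] [4,8] [6,12] [6,12] [6,12] [6,12] [6,12] [6,12] [6,12] [6,12]

Derivation:
Computing bounds per retry:
  i=0: D_i=min(4*2^0,12)=4, bounds=[2,4]
  i=1: D_i=min(4*2^1,12)=8, bounds=[4,8]
  i=2: D_i=min(4*2^2,12)=12, bounds=[6,12]
  i=3: D_i=min(4*2^3,12)=12, bounds=[6,12]
  i=4: D_i=min(4*2^4,12)=12, bounds=[6,12]
  i=5: D_i=min(4*2^5,12)=12, bounds=[6,12]
  i=6: D_i=min(4*2^6,12)=12, bounds=[6,12]
  i=7: D_i=min(4*2^7,12)=12, bounds=[6,12]
  i=8: D_i=min(4*2^8,12)=12, bounds=[6,12]
  i=9: D_i=min(4*2^9,12)=12, bounds=[6,12]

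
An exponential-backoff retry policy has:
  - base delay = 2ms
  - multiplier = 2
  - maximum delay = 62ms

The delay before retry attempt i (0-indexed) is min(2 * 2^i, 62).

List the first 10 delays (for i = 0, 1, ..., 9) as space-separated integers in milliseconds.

Computing each delay:
  i=0: min(2*2^0, 62) = 2
  i=1: min(2*2^1, 62) = 4
  i=2: min(2*2^2, 62) = 8
  i=3: min(2*2^3, 62) = 16
  i=4: min(2*2^4, 62) = 32
  i=5: min(2*2^5, 62) = 62
  i=6: min(2*2^6, 62) = 62
  i=7: min(2*2^7, 62) = 62
  i=8: min(2*2^8, 62) = 62
  i=9: min(2*2^9, 62) = 62

Answer: 2 4 8 16 32 62 62 62 62 62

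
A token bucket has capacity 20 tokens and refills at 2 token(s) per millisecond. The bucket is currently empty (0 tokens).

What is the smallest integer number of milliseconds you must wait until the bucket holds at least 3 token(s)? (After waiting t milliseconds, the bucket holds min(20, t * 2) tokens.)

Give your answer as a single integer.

Answer: 2

Derivation:
Need t * 2 >= 3, so t >= 3/2.
Smallest integer t = ceil(3/2) = 2.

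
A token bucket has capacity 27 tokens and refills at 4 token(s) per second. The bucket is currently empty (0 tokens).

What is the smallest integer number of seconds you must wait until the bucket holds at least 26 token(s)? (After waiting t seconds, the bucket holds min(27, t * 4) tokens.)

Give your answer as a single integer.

Need t * 4 >= 26, so t >= 26/4.
Smallest integer t = ceil(26/4) = 7.

Answer: 7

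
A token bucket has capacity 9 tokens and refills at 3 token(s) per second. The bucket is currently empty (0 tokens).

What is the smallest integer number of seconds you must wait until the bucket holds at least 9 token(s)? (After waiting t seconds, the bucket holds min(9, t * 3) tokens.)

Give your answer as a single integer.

Need t * 3 >= 9, so t >= 9/3.
Smallest integer t = ceil(9/3) = 3.

Answer: 3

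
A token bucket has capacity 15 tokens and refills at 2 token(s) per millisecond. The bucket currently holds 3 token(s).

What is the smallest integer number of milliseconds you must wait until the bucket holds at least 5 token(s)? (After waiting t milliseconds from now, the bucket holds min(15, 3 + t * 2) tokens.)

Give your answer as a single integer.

Answer: 1

Derivation:
Need 3 + t * 2 >= 5, so t >= 2/2.
Smallest integer t = ceil(2/2) = 1.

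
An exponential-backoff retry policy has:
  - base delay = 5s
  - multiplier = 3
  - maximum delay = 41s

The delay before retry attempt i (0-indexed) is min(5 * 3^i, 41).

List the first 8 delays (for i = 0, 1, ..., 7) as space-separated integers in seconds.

Answer: 5 15 41 41 41 41 41 41

Derivation:
Computing each delay:
  i=0: min(5*3^0, 41) = 5
  i=1: min(5*3^1, 41) = 15
  i=2: min(5*3^2, 41) = 41
  i=3: min(5*3^3, 41) = 41
  i=4: min(5*3^4, 41) = 41
  i=5: min(5*3^5, 41) = 41
  i=6: min(5*3^6, 41) = 41
  i=7: min(5*3^7, 41) = 41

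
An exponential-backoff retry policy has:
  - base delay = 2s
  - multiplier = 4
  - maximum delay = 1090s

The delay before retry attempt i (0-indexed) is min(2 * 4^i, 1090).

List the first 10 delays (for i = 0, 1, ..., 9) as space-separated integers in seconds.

Answer: 2 8 32 128 512 1090 1090 1090 1090 1090

Derivation:
Computing each delay:
  i=0: min(2*4^0, 1090) = 2
  i=1: min(2*4^1, 1090) = 8
  i=2: min(2*4^2, 1090) = 32
  i=3: min(2*4^3, 1090) = 128
  i=4: min(2*4^4, 1090) = 512
  i=5: min(2*4^5, 1090) = 1090
  i=6: min(2*4^6, 1090) = 1090
  i=7: min(2*4^7, 1090) = 1090
  i=8: min(2*4^8, 1090) = 1090
  i=9: min(2*4^9, 1090) = 1090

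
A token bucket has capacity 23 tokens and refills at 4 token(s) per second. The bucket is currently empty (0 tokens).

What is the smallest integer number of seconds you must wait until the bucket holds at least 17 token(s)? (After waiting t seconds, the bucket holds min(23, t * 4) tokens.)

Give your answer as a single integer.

Answer: 5

Derivation:
Need t * 4 >= 17, so t >= 17/4.
Smallest integer t = ceil(17/4) = 5.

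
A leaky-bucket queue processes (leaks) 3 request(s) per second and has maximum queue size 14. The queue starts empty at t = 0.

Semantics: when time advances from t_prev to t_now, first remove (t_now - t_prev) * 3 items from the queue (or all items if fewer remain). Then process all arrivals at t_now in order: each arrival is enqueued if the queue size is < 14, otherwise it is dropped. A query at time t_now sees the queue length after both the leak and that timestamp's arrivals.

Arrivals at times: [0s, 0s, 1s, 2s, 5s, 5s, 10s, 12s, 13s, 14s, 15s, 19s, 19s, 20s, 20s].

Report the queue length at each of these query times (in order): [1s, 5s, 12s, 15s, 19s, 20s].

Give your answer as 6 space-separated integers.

Answer: 1 2 1 1 2 2

Derivation:
Queue lengths at query times:
  query t=1s: backlog = 1
  query t=5s: backlog = 2
  query t=12s: backlog = 1
  query t=15s: backlog = 1
  query t=19s: backlog = 2
  query t=20s: backlog = 2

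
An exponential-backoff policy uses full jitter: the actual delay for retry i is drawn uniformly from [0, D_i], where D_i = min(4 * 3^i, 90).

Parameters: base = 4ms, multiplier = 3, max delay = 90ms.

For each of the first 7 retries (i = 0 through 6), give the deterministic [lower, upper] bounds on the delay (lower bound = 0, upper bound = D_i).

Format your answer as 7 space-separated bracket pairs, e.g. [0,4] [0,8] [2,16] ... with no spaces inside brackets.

Computing bounds per retry:
  i=0: D_i=min(4*3^0,90)=4, bounds=[0,4]
  i=1: D_i=min(4*3^1,90)=12, bounds=[0,12]
  i=2: D_i=min(4*3^2,90)=36, bounds=[0,36]
  i=3: D_i=min(4*3^3,90)=90, bounds=[0,90]
  i=4: D_i=min(4*3^4,90)=90, bounds=[0,90]
  i=5: D_i=min(4*3^5,90)=90, bounds=[0,90]
  i=6: D_i=min(4*3^6,90)=90, bounds=[0,90]

Answer: [0,4] [0,12] [0,36] [0,90] [0,90] [0,90] [0,90]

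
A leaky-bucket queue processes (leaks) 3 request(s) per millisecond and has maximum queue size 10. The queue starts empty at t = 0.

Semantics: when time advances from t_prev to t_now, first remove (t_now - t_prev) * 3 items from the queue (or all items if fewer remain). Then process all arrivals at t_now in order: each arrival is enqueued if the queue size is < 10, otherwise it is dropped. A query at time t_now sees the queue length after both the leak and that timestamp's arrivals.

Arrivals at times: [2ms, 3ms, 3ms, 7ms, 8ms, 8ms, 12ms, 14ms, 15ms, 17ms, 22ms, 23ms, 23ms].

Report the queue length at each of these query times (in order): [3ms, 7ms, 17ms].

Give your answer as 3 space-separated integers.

Answer: 2 1 1

Derivation:
Queue lengths at query times:
  query t=3ms: backlog = 2
  query t=7ms: backlog = 1
  query t=17ms: backlog = 1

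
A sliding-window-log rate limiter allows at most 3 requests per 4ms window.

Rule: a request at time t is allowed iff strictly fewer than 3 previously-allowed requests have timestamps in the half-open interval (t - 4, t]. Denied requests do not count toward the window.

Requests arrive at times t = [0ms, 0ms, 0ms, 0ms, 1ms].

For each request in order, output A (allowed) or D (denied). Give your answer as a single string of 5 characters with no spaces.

Answer: AAADD

Derivation:
Tracking allowed requests in the window:
  req#1 t=0ms: ALLOW
  req#2 t=0ms: ALLOW
  req#3 t=0ms: ALLOW
  req#4 t=0ms: DENY
  req#5 t=1ms: DENY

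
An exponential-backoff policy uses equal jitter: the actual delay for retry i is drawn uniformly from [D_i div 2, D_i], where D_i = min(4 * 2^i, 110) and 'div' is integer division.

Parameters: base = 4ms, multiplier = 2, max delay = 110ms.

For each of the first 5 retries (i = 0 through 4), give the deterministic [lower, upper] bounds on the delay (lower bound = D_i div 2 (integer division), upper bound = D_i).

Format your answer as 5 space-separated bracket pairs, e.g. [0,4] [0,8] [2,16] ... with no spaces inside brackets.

Answer: [2,4] [4,8] [8,16] [16,32] [32,64]

Derivation:
Computing bounds per retry:
  i=0: D_i=min(4*2^0,110)=4, bounds=[2,4]
  i=1: D_i=min(4*2^1,110)=8, bounds=[4,8]
  i=2: D_i=min(4*2^2,110)=16, bounds=[8,16]
  i=3: D_i=min(4*2^3,110)=32, bounds=[16,32]
  i=4: D_i=min(4*2^4,110)=64, bounds=[32,64]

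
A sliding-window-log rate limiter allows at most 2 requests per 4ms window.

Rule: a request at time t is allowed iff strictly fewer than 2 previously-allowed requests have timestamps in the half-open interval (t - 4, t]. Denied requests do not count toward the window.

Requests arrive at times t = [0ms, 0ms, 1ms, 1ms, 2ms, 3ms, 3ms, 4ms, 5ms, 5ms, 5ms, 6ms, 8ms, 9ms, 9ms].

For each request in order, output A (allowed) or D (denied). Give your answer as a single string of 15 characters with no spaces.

Answer: AADDDDDAADDDAAD

Derivation:
Tracking allowed requests in the window:
  req#1 t=0ms: ALLOW
  req#2 t=0ms: ALLOW
  req#3 t=1ms: DENY
  req#4 t=1ms: DENY
  req#5 t=2ms: DENY
  req#6 t=3ms: DENY
  req#7 t=3ms: DENY
  req#8 t=4ms: ALLOW
  req#9 t=5ms: ALLOW
  req#10 t=5ms: DENY
  req#11 t=5ms: DENY
  req#12 t=6ms: DENY
  req#13 t=8ms: ALLOW
  req#14 t=9ms: ALLOW
  req#15 t=9ms: DENY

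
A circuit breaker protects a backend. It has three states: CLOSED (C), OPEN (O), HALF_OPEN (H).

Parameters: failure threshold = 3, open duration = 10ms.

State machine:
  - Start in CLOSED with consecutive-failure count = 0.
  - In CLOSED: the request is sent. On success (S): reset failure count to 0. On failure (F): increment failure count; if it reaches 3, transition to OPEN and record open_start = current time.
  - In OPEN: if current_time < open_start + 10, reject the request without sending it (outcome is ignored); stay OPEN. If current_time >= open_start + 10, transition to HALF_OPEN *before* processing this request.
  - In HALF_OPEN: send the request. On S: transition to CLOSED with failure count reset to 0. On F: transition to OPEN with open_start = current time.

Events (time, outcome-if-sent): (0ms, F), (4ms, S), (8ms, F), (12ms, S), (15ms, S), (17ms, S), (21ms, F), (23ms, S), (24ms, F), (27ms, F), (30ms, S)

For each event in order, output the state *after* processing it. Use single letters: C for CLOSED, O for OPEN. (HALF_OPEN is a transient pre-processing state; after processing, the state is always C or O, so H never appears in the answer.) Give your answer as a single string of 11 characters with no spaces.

State after each event:
  event#1 t=0ms outcome=F: state=CLOSED
  event#2 t=4ms outcome=S: state=CLOSED
  event#3 t=8ms outcome=F: state=CLOSED
  event#4 t=12ms outcome=S: state=CLOSED
  event#5 t=15ms outcome=S: state=CLOSED
  event#6 t=17ms outcome=S: state=CLOSED
  event#7 t=21ms outcome=F: state=CLOSED
  event#8 t=23ms outcome=S: state=CLOSED
  event#9 t=24ms outcome=F: state=CLOSED
  event#10 t=27ms outcome=F: state=CLOSED
  event#11 t=30ms outcome=S: state=CLOSED

Answer: CCCCCCCCCCC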